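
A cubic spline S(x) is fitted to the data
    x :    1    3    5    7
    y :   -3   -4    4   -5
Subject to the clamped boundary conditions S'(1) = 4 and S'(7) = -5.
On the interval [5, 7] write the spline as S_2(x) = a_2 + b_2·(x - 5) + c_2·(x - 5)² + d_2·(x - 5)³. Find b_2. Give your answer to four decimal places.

Write m_i for S''(x_i). With h_i = 2, 2, 2 and divided differences Δ_i = -1/2, 4, -9/2, the continuity of S' gives the tridiagonal system
  2·m_0 + 8·m_1 + 2·m_2 = 6(Δ_1 - Δ_0) = 27
  2·m_1 + 8·m_2 + 2·m_3 = 6(Δ_2 - Δ_1) = -51
Clamped end conditions give two more equations: 2h_0·m_0 + h_0·m_1 = 6(Δ_0 - S'(1)) = -27 and h_2·m_2 + 2h_2·m_3 = 6(S'(7) - Δ_2) = -3.
Solving: m_0 = -11, m_1 = 17/2, m_2 = -19/2, m_3 = 4.
On [5, 7], with S_2(x) = a_2 + b_2·(x - 5) + c_2·(x - 5)² + d_2·(x - 5)³: c_2 = m_2/2 = -19/4, d_2 = (m_3 - m_2)/(6h_2) = 9/8, b_2 = Δ_2 - h_2(2m_2 + m_3)/6 = 1/2.

0.5000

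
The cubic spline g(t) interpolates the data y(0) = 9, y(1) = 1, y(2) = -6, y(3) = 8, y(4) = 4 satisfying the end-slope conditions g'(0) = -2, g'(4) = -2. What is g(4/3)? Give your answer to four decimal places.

-3.1614

Put m_i = g'' at the i-th knot. Here h = (1, 1, 1, 1) and Δ = (-8, -7, 14, -4), so the interior equations h_(i-1)·m_(i-1) + 2(h_(i-1)+h_i)·m_i + h_i·m_(i+1) = 6(Δ_i − Δ_(i-1)) read
  1·m_0 + 4·m_1 + 1·m_2 = 6(Δ_1 - Δ_0) = 6
  1·m_1 + 4·m_2 + 1·m_3 = 6(Δ_2 - Δ_1) = 126
  1·m_2 + 4·m_3 + 1·m_4 = 6(Δ_3 - Δ_2) = -108
Clamped end conditions give two more equations: 2h_0·m_0 + h_0·m_1 = 6(Δ_0 - g'(0)) = -36 and h_3·m_3 + 2h_3·m_4 = 6(g'(4) - Δ_3) = 12.
Solving the tridiagonal system: m_0 = -423/28, m_1 = -81/14, m_2 = 177/4, m_3 = -633/14, m_4 = 801/28.
On [1, 2], g(t) = 1 - 697/56·(t - 1) - 81/28·(t - 1)² + 467/56·(t - 1)³.
With (t - 1) = 1/3: g(4/3) = -1195/378.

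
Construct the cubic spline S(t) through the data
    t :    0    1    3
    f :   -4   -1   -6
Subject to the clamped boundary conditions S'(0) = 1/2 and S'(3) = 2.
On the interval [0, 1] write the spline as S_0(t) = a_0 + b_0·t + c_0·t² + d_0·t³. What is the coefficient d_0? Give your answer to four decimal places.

Write m_i for S''(x_i). With h_i = 1, 2 and divided differences Δ_i = 3, -5/2, the continuity of S' gives the tridiagonal system
  1·m_0 + 6·m_1 + 2·m_2 = 6(Δ_1 - Δ_0) = -33
Clamped end conditions give two more equations: 2h_0·m_0 + h_0·m_1 = 6(Δ_0 - S'(0)) = 15 and h_1·m_1 + 2h_1·m_2 = 6(S'(3) - Δ_1) = 27.
Forward elimination and back-substitution give m_0 = 27/2, m_1 = -12, m_2 = 51/4.
On [0, 1], with S_0(t) = a_0 + b_0·t + c_0·t² + d_0·t³: c_0 = m_0/2 = 27/4, d_0 = (m_1 - m_0)/(6h_0) = -17/4, b_0 = Δ_0 - h_0(2m_0 + m_1)/6 = 1/2.

-4.2500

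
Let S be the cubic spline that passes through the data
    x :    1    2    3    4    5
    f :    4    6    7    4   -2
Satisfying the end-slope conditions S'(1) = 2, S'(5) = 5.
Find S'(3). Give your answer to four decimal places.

With M_i denoting the second derivative at x_i, h_i = 1, 1, 1, 1, and Δ_i = (y_(i+1) − y_i)/h_i = 2, 1, -3, -6:
  1·M_0 + 4·M_1 + 1·M_2 = 6(Δ_1 - Δ_0) = -6
  1·M_1 + 4·M_2 + 1·M_3 = 6(Δ_2 - Δ_1) = -24
  1·M_2 + 4·M_3 + 1·M_4 = 6(Δ_3 - Δ_2) = -18
Clamped end conditions give two more equations: 2h_0·M_0 + h_0·M_1 = 6(Δ_0 - S'(1)) = 0 and h_3·M_3 + 2h_3·M_4 = 6(S'(5) - Δ_3) = 66.
Solving: M_0 = 15/28, M_1 = -15/14, M_2 = -9/4, M_3 = -195/14, M_4 = 1119/28.
On [3, 4], S'(x) = b_2 + 2c_2·(x - 3) + 3d_2·(x - 3)² with b_2 = Δ_2 - h_2(2M_2 + M_3)/6 = 1/14, c_2 = M_2/2 = -9/8, d_2 = (M_3 - M_2)/(6h_2) = -109/56. So S'(3) = 1/14.

0.0714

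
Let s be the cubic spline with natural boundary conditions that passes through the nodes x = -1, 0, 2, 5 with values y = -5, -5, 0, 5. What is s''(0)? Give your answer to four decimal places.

2.8571

Let M_i = s''(x_i). Step sizes h_i = 1, 2, 3; slopes of the chords Δ_i = (y_(i+1) - y_i)/h_i = 0, 5/2, 5/3.
  1·M_0 + 6·M_1 + 2·M_2 = 6(Δ_1 - Δ_0) = 15
  2·M_1 + 10·M_2 + 3·M_3 = 6(Δ_2 - Δ_1) = -5
Natural end conditions: M_0 = M_3 = 0.
Solving the tridiagonal system: M_0 = 0, M_1 = 20/7, M_2 = -15/14, M_3 = 0.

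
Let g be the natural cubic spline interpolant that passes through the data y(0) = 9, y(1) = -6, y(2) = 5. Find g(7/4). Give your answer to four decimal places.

0.7266

Let σ_i = g''(x_i). Step sizes h_i = 1, 1; slopes of the chords Δ_i = (y_(i+1) - y_i)/h_i = -15, 11.
  1·σ_0 + 4·σ_1 + 1·σ_2 = 6(Δ_1 - Δ_0) = 156
Natural end conditions: σ_0 = σ_2 = 0.
Solving: σ_0 = 0, σ_1 = 39, σ_2 = 0.
On [1, 2], g(x) = -6 - 2·(x - 1) + 39/2·(x - 1)² - 13/2·(x - 1)³.
With (x - 1) = 3/4: g(7/4) = 93/128.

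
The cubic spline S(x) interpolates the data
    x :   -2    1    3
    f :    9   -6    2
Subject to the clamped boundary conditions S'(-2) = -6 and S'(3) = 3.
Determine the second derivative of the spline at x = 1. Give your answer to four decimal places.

7.2000

With σ_i denoting the second derivative at x_i, h_i = 3, 2, and Δ_i = (y_(i+1) − y_i)/h_i = -5, 4:
  3·σ_0 + 10·σ_1 + 2·σ_2 = 6(Δ_1 - Δ_0) = 54
Clamped end conditions give two more equations: 2h_0·σ_0 + h_0·σ_1 = 6(Δ_0 - S'(-2)) = 6 and h_1·σ_1 + 2h_1·σ_2 = 6(S'(3) - Δ_1) = -6.
Solving the tridiagonal system: σ_0 = -13/5, σ_1 = 36/5, σ_2 = -51/10.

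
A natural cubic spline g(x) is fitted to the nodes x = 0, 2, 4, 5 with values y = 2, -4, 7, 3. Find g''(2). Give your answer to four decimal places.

9.5455

Let M_i = g''(x_i). Step sizes h_i = 2, 2, 1; slopes of the chords Δ_i = (y_(i+1) - y_i)/h_i = -3, 11/2, -4.
  2·M_0 + 8·M_1 + 2·M_2 = 6(Δ_1 - Δ_0) = 51
  2·M_1 + 6·M_2 + 1·M_3 = 6(Δ_2 - Δ_1) = -57
Natural end conditions: M_0 = M_3 = 0.
Hence M_0 = 0, M_1 = 105/11, M_2 = -279/22, M_3 = 0.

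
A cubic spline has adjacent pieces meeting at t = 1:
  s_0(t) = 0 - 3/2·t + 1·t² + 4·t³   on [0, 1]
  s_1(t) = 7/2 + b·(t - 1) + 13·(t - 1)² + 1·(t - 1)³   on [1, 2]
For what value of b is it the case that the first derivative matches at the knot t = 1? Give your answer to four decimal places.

s_0'(t) = -3/2 + 2·t + 12·t², so s_0'(1) = 25/2. On the right, s_1'(1) = b, so b = 25/2.

12.5000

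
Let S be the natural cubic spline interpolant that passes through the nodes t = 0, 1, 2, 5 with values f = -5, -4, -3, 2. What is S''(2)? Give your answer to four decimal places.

0.5161

Write M_i for S''(x_i). With h_i = 1, 1, 3 and divided differences Δ_i = 1, 1, 5/3, the continuity of S' gives the tridiagonal system
  1·M_0 + 4·M_1 + 1·M_2 = 6(Δ_1 - Δ_0) = 0
  1·M_1 + 8·M_2 + 3·M_3 = 6(Δ_2 - Δ_1) = 4
Natural end conditions: M_0 = M_3 = 0.
Hence M_0 = 0, M_1 = -4/31, M_2 = 16/31, M_3 = 0.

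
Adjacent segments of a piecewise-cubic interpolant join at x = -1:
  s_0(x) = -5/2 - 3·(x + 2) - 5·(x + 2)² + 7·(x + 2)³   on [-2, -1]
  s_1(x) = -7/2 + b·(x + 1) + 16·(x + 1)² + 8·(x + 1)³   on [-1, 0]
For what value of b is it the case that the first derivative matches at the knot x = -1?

s_0'(x) = -3 - 10·(x + 2) + 21·(x + 2)², so s_0'(-1) = 8. On the right, s_1'(-1) = b, so b = 8.

8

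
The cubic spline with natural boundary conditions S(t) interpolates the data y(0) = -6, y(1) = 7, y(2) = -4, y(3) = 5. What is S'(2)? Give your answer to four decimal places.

-4.8667

Put M_i = S'' at the i-th knot. Here h = (1, 1, 1) and Δ = (13, -11, 9), so the interior equations h_(i-1)·M_(i-1) + 2(h_(i-1)+h_i)·M_i + h_i·M_(i+1) = 6(Δ_i − Δ_(i-1)) read
  1·M_0 + 4·M_1 + 1·M_2 = 6(Δ_1 - Δ_0) = -144
  1·M_1 + 4·M_2 + 1·M_3 = 6(Δ_2 - Δ_1) = 120
Natural end conditions: M_0 = M_3 = 0.
Hence M_0 = 0, M_1 = -232/5, M_2 = 208/5, M_3 = 0.
On [2, 3], S'(t) = b_2 + 2c_2·(t - 2) + 3d_2·(t - 2)² with b_2 = Δ_2 - h_2(2M_2 + M_3)/6 = -73/15, c_2 = M_2/2 = 104/5, d_2 = (M_3 - M_2)/(6h_2) = -104/15. So S'(2) = -73/15.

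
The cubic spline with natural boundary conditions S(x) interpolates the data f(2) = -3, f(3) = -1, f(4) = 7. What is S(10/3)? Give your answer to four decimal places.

Write m_i for S''(x_i). With h_i = 1, 1 and divided differences Δ_i = 2, 8, the continuity of S' gives the tridiagonal system
  1·m_0 + 4·m_1 + 1·m_2 = 6(Δ_1 - Δ_0) = 36
Natural end conditions: m_0 = m_2 = 0.
Hence m_0 = 0, m_1 = 9, m_2 = 0.
On [3, 4], S(x) = -1 + 5·(x - 3) + 9/2·(x - 3)² - 3/2·(x - 3)³.
With (x - 3) = 1/3: S(10/3) = 10/9.

1.1111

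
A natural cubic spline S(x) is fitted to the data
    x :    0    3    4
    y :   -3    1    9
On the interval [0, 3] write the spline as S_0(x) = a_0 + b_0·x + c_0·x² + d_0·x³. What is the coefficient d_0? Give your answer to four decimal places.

0.2778

Write M_i for S''(x_i). With h_i = 3, 1 and divided differences Δ_i = 4/3, 8, the continuity of S' gives the tridiagonal system
  3·M_0 + 8·M_1 + 1·M_2 = 6(Δ_1 - Δ_0) = 40
Natural end conditions: M_0 = M_2 = 0.
Forward elimination and back-substitution give M_0 = 0, M_1 = 5, M_2 = 0.
On [0, 3], with S_0(x) = a_0 + b_0·x + c_0·x² + d_0·x³: c_0 = M_0/2 = 0, d_0 = (M_1 - M_0)/(6h_0) = 5/18, b_0 = Δ_0 - h_0(2M_0 + M_1)/6 = -7/6.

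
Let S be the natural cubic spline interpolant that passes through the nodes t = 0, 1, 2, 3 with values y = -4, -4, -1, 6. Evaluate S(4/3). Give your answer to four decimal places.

-3.4543

Write M_i for S''(x_i). With h_i = 1, 1, 1 and divided differences Δ_i = 0, 3, 7, the continuity of S' gives the tridiagonal system
  1·M_0 + 4·M_1 + 1·M_2 = 6(Δ_1 - Δ_0) = 18
  1·M_1 + 4·M_2 + 1·M_3 = 6(Δ_2 - Δ_1) = 24
Natural end conditions: M_0 = M_3 = 0.
Solving the tridiagonal system: M_0 = 0, M_1 = 16/5, M_2 = 26/5, M_3 = 0.
On [1, 2], S(t) = -4 + 16/15·(t - 1) + 8/5·(t - 1)² + 1/3·(t - 1)³.
With (t - 1) = 1/3: S(4/3) = -1399/405.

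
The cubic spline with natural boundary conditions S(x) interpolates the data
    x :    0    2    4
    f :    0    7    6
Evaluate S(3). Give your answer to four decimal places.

Let σ_i = S''(x_i). Step sizes h_i = 2, 2; slopes of the chords Δ_i = (y_(i+1) - y_i)/h_i = 7/2, -1/2.
  2·σ_0 + 8·σ_1 + 2·σ_2 = 6(Δ_1 - Δ_0) = -24
Natural end conditions: σ_0 = σ_2 = 0.
Forward elimination and back-substitution give σ_0 = 0, σ_1 = -3, σ_2 = 0.
On [2, 4], S(x) = 7 + 3/2·(x - 2) - 3/2·(x - 2)² + 1/4·(x - 2)³.
With (x - 2) = 1: S(3) = 29/4.

7.2500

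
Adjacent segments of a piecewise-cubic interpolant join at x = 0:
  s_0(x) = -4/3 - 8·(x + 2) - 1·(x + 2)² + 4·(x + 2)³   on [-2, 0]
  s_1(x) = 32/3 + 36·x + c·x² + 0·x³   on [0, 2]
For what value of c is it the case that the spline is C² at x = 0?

s_0''(x) = -2 + 24·(x + 2), so s_0''(0) = 46. On the right, s_1''(0) = 2c, so c = 23.

23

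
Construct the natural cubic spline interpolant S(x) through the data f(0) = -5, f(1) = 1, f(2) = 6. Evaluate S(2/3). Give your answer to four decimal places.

-0.9074

Put σ_i = S'' at the i-th knot. Here h = (1, 1) and Δ = (6, 5), so the interior equations h_(i-1)·σ_(i-1) + 2(h_(i-1)+h_i)·σ_i + h_i·σ_(i+1) = 6(Δ_i − Δ_(i-1)) read
  1·σ_0 + 4·σ_1 + 1·σ_2 = 6(Δ_1 - Δ_0) = -6
Natural end conditions: σ_0 = σ_2 = 0.
Solving: σ_0 = 0, σ_1 = -3/2, σ_2 = 0.
On [0, 1], S(x) = -5 + 25/4·x + 0·x² - 1/4·x³.
With x = 2/3: S(2/3) = -49/54.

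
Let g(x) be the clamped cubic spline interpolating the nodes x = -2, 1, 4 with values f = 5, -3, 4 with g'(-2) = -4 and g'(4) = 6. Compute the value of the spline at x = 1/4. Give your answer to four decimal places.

Write m_i for g''(x_i). With h_i = 3, 3 and divided differences Δ_i = -8/3, 7/3, the continuity of g' gives the tridiagonal system
  3·m_0 + 12·m_1 + 3·m_2 = 6(Δ_1 - Δ_0) = 30
Clamped end conditions give two more equations: 2h_0·m_0 + h_0·m_1 = 6(Δ_0 - g'(-2)) = 8 and h_1·m_1 + 2h_1·m_2 = 6(g'(4) - Δ_1) = 22.
Solving the tridiagonal system: m_0 = 1/2, m_1 = 5/3, m_2 = 17/6.
On [-2, 1], g(x) = 5 - 4·(x + 2) + 1/4·(x + 2)² + 7/108·(x + 2)³.
With (x + 2) = 9/4: g(1/4) = -511/256.

-1.9961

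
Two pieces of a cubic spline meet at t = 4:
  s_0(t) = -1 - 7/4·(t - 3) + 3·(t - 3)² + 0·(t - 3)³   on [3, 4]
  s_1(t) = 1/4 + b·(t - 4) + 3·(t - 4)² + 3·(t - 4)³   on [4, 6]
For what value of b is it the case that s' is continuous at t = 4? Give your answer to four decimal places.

4.2500

s_0'(t) = -7/4 + 6·(t - 3) + 0·(t - 3)², so s_0'(4) = 17/4. On the right, s_1'(4) = b, so b = 17/4.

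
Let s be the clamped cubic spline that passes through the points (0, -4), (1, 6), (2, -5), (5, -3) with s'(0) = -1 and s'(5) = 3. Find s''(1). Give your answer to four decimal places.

Let M_i = s''(x_i). Step sizes h_i = 1, 1, 3; slopes of the chords Δ_i = (y_(i+1) - y_i)/h_i = 10, -11, 2/3.
  1·M_0 + 4·M_1 + 1·M_2 = 6(Δ_1 - Δ_0) = -126
  1·M_1 + 8·M_2 + 3·M_3 = 6(Δ_2 - Δ_1) = 70
Clamped end conditions give two more equations: 2h_0·M_0 + h_0·M_1 = 6(Δ_0 - s'(0)) = 66 and h_2·M_2 + 2h_2·M_3 = 6(s'(5) - Δ_2) = 14.
Solving: M_0 = 1688/29, M_1 = -1462/29, M_2 = 506/29, M_3 = -556/87.

-50.4138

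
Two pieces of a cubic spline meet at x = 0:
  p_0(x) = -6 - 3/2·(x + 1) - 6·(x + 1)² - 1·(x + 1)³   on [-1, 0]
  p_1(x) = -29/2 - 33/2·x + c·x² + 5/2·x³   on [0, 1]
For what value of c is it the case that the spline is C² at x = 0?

-9

p_0''(x) = -12 - 6·(x + 1), so p_0''(0) = -18. On the right, p_1''(0) = 2c, so c = -9.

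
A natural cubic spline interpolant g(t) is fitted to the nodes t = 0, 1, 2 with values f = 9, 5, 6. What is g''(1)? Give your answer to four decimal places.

Let M_i = g''(x_i). Step sizes h_i = 1, 1; slopes of the chords Δ_i = (y_(i+1) - y_i)/h_i = -4, 1.
  1·M_0 + 4·M_1 + 1·M_2 = 6(Δ_1 - Δ_0) = 30
Natural end conditions: M_0 = M_2 = 0.
Hence M_0 = 0, M_1 = 15/2, M_2 = 0.

7.5000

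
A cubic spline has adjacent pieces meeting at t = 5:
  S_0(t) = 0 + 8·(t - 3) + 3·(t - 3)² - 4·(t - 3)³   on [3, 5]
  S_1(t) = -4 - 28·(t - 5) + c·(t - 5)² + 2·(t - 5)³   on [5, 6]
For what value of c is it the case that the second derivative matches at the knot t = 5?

-21

S_0''(t) = 6 - 24·(t - 3), so S_0''(5) = -42. On the right, S_1''(5) = 2c, so c = -21.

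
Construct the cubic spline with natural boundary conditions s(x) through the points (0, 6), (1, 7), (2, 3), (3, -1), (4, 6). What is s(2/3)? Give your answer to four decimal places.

Write m_i for s''(x_i). With h_i = 1, 1, 1, 1 and divided differences Δ_i = 1, -4, -4, 7, the continuity of s' gives the tridiagonal system
  1·m_0 + 4·m_1 + 1·m_2 = 6(Δ_1 - Δ_0) = -30
  1·m_1 + 4·m_2 + 1·m_3 = 6(Δ_2 - Δ_1) = 0
  1·m_2 + 4·m_3 + 1·m_4 = 6(Δ_3 - Δ_2) = 66
Natural end conditions: m_0 = m_4 = 0.
Forward elimination and back-substitution give m_0 = 0, m_1 = -48/7, m_2 = -18/7, m_3 = 120/7, m_4 = 0.
On [0, 1], s(x) = 6 + 15/7·x + 0·x² - 8/7·x³.
With x = 2/3: s(2/3) = 1340/189.

7.0899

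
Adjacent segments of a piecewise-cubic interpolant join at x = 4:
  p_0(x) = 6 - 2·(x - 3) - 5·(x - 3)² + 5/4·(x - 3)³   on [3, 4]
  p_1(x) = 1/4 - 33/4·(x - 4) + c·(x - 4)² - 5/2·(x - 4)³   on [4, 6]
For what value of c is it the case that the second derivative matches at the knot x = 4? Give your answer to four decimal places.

p_0''(x) = -10 + 15/2·(x - 3), so p_0''(4) = -5/2. On the right, p_1''(4) = 2c, so c = -5/4.

-1.2500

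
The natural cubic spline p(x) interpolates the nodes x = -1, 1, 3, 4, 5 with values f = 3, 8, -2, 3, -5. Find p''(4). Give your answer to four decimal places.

-23.8214

Put M_i = p'' at the i-th knot. Here h = (2, 2, 1, 1) and Δ = (5/2, -5, 5, -8), so the interior equations h_(i-1)·M_(i-1) + 2(h_(i-1)+h_i)·M_i + h_i·M_(i+1) = 6(Δ_i − Δ_(i-1)) read
  2·M_0 + 8·M_1 + 2·M_2 = 6(Δ_1 - Δ_0) = -45
  2·M_1 + 6·M_2 + 1·M_3 = 6(Δ_2 - Δ_1) = 60
  1·M_2 + 4·M_3 + 1·M_4 = 6(Δ_3 - Δ_2) = -78
Natural end conditions: M_0 = M_4 = 0.
Solving: M_0 = 0, M_1 = -557/56, M_2 = 121/7, M_3 = -667/28, M_4 = 0.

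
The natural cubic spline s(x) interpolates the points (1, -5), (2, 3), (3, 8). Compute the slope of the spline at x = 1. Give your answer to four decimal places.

8.7500

Put m_i = s'' at the i-th knot. Here h = (1, 1) and Δ = (8, 5), so the interior equations h_(i-1)·m_(i-1) + 2(h_(i-1)+h_i)·m_i + h_i·m_(i+1) = 6(Δ_i − Δ_(i-1)) read
  1·m_0 + 4·m_1 + 1·m_2 = 6(Δ_1 - Δ_0) = -18
Natural end conditions: m_0 = m_2 = 0.
Hence m_0 = 0, m_1 = -9/2, m_2 = 0.
On [1, 2], s'(x) = b_0 + 2c_0·(x - 1) + 3d_0·(x - 1)² with b_0 = Δ_0 - h_0(2m_0 + m_1)/6 = 35/4, c_0 = m_0/2 = 0, d_0 = (m_1 - m_0)/(6h_0) = -3/4. So s'(1) = 35/4.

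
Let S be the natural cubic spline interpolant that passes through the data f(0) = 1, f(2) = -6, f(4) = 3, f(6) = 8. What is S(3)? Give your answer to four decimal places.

-2.4000

Write m_i for S''(x_i). With h_i = 2, 2, 2 and divided differences Δ_i = -7/2, 9/2, 5/2, the continuity of S' gives the tridiagonal system
  2·m_0 + 8·m_1 + 2·m_2 = 6(Δ_1 - Δ_0) = 48
  2·m_1 + 8·m_2 + 2·m_3 = 6(Δ_2 - Δ_1) = -12
Natural end conditions: m_0 = m_3 = 0.
Solving: m_0 = 0, m_1 = 34/5, m_2 = -16/5, m_3 = 0.
On [2, 4], S(x) = -6 + 31/30·(x - 2) + 17/5·(x - 2)² - 5/6·(x - 2)³.
With (x - 2) = 1: S(3) = -12/5.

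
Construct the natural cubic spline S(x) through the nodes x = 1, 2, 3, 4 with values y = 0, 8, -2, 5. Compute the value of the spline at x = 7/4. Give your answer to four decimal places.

7.9469

Put m_i = S'' at the i-th knot. Here h = (1, 1, 1) and Δ = (8, -10, 7), so the interior equations h_(i-1)·m_(i-1) + 2(h_(i-1)+h_i)·m_i + h_i·m_(i+1) = 6(Δ_i − Δ_(i-1)) read
  1·m_0 + 4·m_1 + 1·m_2 = 6(Δ_1 - Δ_0) = -108
  1·m_1 + 4·m_2 + 1·m_3 = 6(Δ_2 - Δ_1) = 102
Natural end conditions: m_0 = m_3 = 0.
Solving: m_0 = 0, m_1 = -178/5, m_2 = 172/5, m_3 = 0.
On [1, 2], S(x) = 0 + 209/15·(x - 1) + 0·(x - 1)² - 89/15·(x - 1)³.
With (x - 1) = 3/4: S(7/4) = 2543/320.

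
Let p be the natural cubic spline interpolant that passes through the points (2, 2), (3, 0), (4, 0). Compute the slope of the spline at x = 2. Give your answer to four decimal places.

Let M_i = p''(x_i). Step sizes h_i = 1, 1; slopes of the chords Δ_i = (y_(i+1) - y_i)/h_i = -2, 0.
  1·M_0 + 4·M_1 + 1·M_2 = 6(Δ_1 - Δ_0) = 12
Natural end conditions: M_0 = M_2 = 0.
Solving the tridiagonal system: M_0 = 0, M_1 = 3, M_2 = 0.
On [2, 3], p'(x) = b_0 + 2c_0·(x - 2) + 3d_0·(x - 2)² with b_0 = Δ_0 - h_0(2M_0 + M_1)/6 = -5/2, c_0 = M_0/2 = 0, d_0 = (M_1 - M_0)/(6h_0) = 1/2. So p'(2) = -5/2.

-2.5000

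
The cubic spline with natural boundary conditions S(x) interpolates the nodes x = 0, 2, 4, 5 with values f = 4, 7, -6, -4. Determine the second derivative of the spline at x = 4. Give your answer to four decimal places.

Let m_i = S''(x_i). Step sizes h_i = 2, 2, 1; slopes of the chords Δ_i = (y_(i+1) - y_i)/h_i = 3/2, -13/2, 2.
  2·m_0 + 8·m_1 + 2·m_2 = 6(Δ_1 - Δ_0) = -48
  2·m_1 + 6·m_2 + 1·m_3 = 6(Δ_2 - Δ_1) = 51
Natural end conditions: m_0 = m_3 = 0.
Solving the tridiagonal system: m_0 = 0, m_1 = -195/22, m_2 = 126/11, m_3 = 0.

11.4545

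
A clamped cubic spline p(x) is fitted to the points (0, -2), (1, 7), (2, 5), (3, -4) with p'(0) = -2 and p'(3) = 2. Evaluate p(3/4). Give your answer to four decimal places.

4.3094

Let m_i = p''(x_i). Step sizes h_i = 1, 1, 1; slopes of the chords Δ_i = (y_(i+1) - y_i)/h_i = 9, -2, -9.
  1·m_0 + 4·m_1 + 1·m_2 = 6(Δ_1 - Δ_0) = -66
  1·m_1 + 4·m_2 + 1·m_3 = 6(Δ_2 - Δ_1) = -42
Clamped end conditions give two more equations: 2h_0·m_0 + h_0·m_1 = 6(Δ_0 - p'(0)) = 66 and h_2·m_2 + 2h_2·m_3 = 6(p'(3) - Δ_2) = 66.
Forward elimination and back-substitution give m_0 = 676/15, m_1 = -362/15, m_2 = -218/15, m_3 = 604/15.
On [0, 1], p(x) = -2 - 2·x + 338/15·x² - 173/15·x³.
With x = 3/4: p(3/4) = 1379/320.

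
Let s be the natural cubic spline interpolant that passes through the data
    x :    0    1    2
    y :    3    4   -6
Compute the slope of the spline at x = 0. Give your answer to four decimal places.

Write σ_i for s''(x_i). With h_i = 1, 1 and divided differences Δ_i = 1, -10, the continuity of s' gives the tridiagonal system
  1·σ_0 + 4·σ_1 + 1·σ_2 = 6(Δ_1 - Δ_0) = -66
Natural end conditions: σ_0 = σ_2 = 0.
Solving the tridiagonal system: σ_0 = 0, σ_1 = -33/2, σ_2 = 0.
On [0, 1], s'(x) = b_0 + 2c_0·x + 3d_0·x² with b_0 = Δ_0 - h_0(2σ_0 + σ_1)/6 = 15/4, c_0 = σ_0/2 = 0, d_0 = (σ_1 - σ_0)/(6h_0) = -11/4. So s'(0) = 15/4.

3.7500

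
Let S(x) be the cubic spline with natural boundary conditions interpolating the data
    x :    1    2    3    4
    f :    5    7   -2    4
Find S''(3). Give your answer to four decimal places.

Put m_i = S'' at the i-th knot. Here h = (1, 1, 1) and Δ = (2, -9, 6), so the interior equations h_(i-1)·m_(i-1) + 2(h_(i-1)+h_i)·m_i + h_i·m_(i+1) = 6(Δ_i − Δ_(i-1)) read
  1·m_0 + 4·m_1 + 1·m_2 = 6(Δ_1 - Δ_0) = -66
  1·m_1 + 4·m_2 + 1·m_3 = 6(Δ_2 - Δ_1) = 90
Natural end conditions: m_0 = m_3 = 0.
Hence m_0 = 0, m_1 = -118/5, m_2 = 142/5, m_3 = 0.

28.4000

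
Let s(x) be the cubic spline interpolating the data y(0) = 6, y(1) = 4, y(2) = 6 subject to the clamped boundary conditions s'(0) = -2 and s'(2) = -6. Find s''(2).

-32

Write M_i for s''(x_i). With h_i = 1, 1 and divided differences Δ_i = -2, 2, the continuity of s' gives the tridiagonal system
  1·M_0 + 4·M_1 + 1·M_2 = 6(Δ_1 - Δ_0) = 24
Clamped end conditions give two more equations: 2h_0·M_0 + h_0·M_1 = 6(Δ_0 - s'(0)) = 0 and h_1·M_1 + 2h_1·M_2 = 6(s'(2) - Δ_1) = -48.
Solving: M_0 = -8, M_1 = 16, M_2 = -32.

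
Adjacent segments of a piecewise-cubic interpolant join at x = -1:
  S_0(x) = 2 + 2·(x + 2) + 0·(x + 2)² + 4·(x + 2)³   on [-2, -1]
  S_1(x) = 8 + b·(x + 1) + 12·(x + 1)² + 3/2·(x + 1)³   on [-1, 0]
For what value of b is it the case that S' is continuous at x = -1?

S_0'(x) = 2 + 0·(x + 2) + 12·(x + 2)², so S_0'(-1) = 14. On the right, S_1'(-1) = b, so b = 14.

14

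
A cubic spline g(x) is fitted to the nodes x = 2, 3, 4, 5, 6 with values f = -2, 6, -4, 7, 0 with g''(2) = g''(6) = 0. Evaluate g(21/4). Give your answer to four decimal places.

Write M_i for g''(x_i). With h_i = 1, 1, 1, 1 and divided differences Δ_i = 8, -10, 11, -7, the continuity of g' gives the tridiagonal system
  1·M_0 + 4·M_1 + 1·M_2 = 6(Δ_1 - Δ_0) = -108
  1·M_1 + 4·M_2 + 1·M_3 = 6(Δ_2 - Δ_1) = 126
  1·M_2 + 4·M_3 + 1·M_4 = 6(Δ_3 - Δ_2) = -108
Natural end conditions: M_0 = M_4 = 0.
Solving: M_0 = 0, M_1 = -279/7, M_2 = 360/7, M_3 = -279/7, M_4 = 0.
On [5, 6], g(x) = 7 + 44/7·(x - 5) - 279/14·(x - 5)² + 93/14·(x - 5)³.
With (x - 5) = 1/4: g(21/4) = 951/128.

7.4297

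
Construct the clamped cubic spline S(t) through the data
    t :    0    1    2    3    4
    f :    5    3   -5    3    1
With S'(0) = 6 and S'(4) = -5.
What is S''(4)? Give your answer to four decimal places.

3.0357

Put M_i = S'' at the i-th knot. Here h = (1, 1, 1, 1) and Δ = (-2, -8, 8, -2), so the interior equations h_(i-1)·M_(i-1) + 2(h_(i-1)+h_i)·M_i + h_i·M_(i+1) = 6(Δ_i − Δ_(i-1)) read
  1·M_0 + 4·M_1 + 1·M_2 = 6(Δ_1 - Δ_0) = -36
  1·M_1 + 4·M_2 + 1·M_3 = 6(Δ_2 - Δ_1) = 96
  1·M_2 + 4·M_3 + 1·M_4 = 6(Δ_3 - Δ_2) = -60
Clamped end conditions give two more equations: 2h_0·M_0 + h_0·M_1 = 6(Δ_0 - S'(0)) = -48 and h_3·M_3 + 2h_3·M_4 = 6(S'(4) - Δ_3) = -18.
Forward elimination and back-substitution give M_0 = -491/28, M_1 = -181/14, M_2 = 133/4, M_3 = -337/14, M_4 = 85/28.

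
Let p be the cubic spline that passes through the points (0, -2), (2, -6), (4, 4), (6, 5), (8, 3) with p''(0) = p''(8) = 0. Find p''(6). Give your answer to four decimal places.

Write σ_i for p''(x_i). With h_i = 2, 2, 2, 2 and divided differences Δ_i = -2, 5, 1/2, -1, the continuity of p' gives the tridiagonal system
  2·σ_0 + 8·σ_1 + 2·σ_2 = 6(Δ_1 - Δ_0) = 42
  2·σ_1 + 8·σ_2 + 2·σ_3 = 6(Δ_2 - Δ_1) = -27
  2·σ_2 + 8·σ_3 + 2·σ_4 = 6(Δ_3 - Δ_2) = -9
Natural end conditions: σ_0 = σ_4 = 0.
Forward elimination and back-substitution give σ_0 = 0, σ_1 = 729/112, σ_2 = -141/28, σ_3 = 15/112, σ_4 = 0.

0.1339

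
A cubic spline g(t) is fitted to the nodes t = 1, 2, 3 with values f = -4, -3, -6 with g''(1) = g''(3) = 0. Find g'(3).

-4

Write M_i for g''(x_i). With h_i = 1, 1 and divided differences Δ_i = 1, -3, the continuity of g' gives the tridiagonal system
  1·M_0 + 4·M_1 + 1·M_2 = 6(Δ_1 - Δ_0) = -24
Natural end conditions: M_0 = M_2 = 0.
Solving the tridiagonal system: M_0 = 0, M_1 = -6, M_2 = 0.
On [2, 3], g'(t) = b_1 + 2c_1·(t - 2) + 3d_1·(t - 2)² with b_1 = Δ_1 - h_1(2M_1 + M_2)/6 = -1, c_1 = M_1/2 = -3, d_1 = (M_2 - M_1)/(6h_1) = 1. So g'(3) = -4.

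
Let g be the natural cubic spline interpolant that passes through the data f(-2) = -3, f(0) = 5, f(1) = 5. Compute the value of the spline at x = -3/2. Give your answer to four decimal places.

-0.3750

With m_i denoting the second derivative at x_i, h_i = 2, 1, and Δ_i = (y_(i+1) − y_i)/h_i = 4, 0:
  2·m_0 + 6·m_1 + 1·m_2 = 6(Δ_1 - Δ_0) = -24
Natural end conditions: m_0 = m_2 = 0.
Hence m_0 = 0, m_1 = -4, m_2 = 0.
On [-2, 0], g(x) = -3 + 16/3·(x + 2) + 0·(x + 2)² - 1/3·(x + 2)³.
With (x + 2) = 1/2: g(-3/2) = -3/8.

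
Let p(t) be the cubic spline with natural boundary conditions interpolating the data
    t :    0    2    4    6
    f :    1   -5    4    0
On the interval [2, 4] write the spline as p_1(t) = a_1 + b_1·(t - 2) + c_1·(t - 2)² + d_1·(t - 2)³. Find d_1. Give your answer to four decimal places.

With M_i denoting the second derivative at x_i, h_i = 2, 2, 2, and Δ_i = (y_(i+1) − y_i)/h_i = -3, 9/2, -2:
  2·M_0 + 8·M_1 + 2·M_2 = 6(Δ_1 - Δ_0) = 45
  2·M_1 + 8·M_2 + 2·M_3 = 6(Δ_2 - Δ_1) = -39
Natural end conditions: M_0 = M_3 = 0.
Hence M_0 = 0, M_1 = 73/10, M_2 = -67/10, M_3 = 0.
On [2, 4], with p_1(t) = a_1 + b_1·(t - 2) + c_1·(t - 2)² + d_1·(t - 2)³: c_1 = M_1/2 = 73/20, d_1 = (M_2 - M_1)/(6h_1) = -7/6, b_1 = Δ_1 - h_1(2M_1 + M_2)/6 = 28/15.

-1.1667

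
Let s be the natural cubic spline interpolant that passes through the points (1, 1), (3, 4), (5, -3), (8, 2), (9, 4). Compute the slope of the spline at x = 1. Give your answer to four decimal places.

3.1256

Put m_i = s'' at the i-th knot. Here h = (2, 2, 3, 1) and Δ = (3/2, -7/2, 5/3, 2), so the interior equations h_(i-1)·m_(i-1) + 2(h_(i-1)+h_i)·m_i + h_i·m_(i+1) = 6(Δ_i − Δ_(i-1)) read
  2·m_0 + 8·m_1 + 2·m_2 = 6(Δ_1 - Δ_0) = -30
  2·m_1 + 10·m_2 + 3·m_3 = 6(Δ_2 - Δ_1) = 31
  3·m_2 + 8·m_3 + 1·m_4 = 6(Δ_3 - Δ_2) = 2
Natural end conditions: m_0 = m_4 = 0.
Solving: m_0 = 0, m_1 = -1307/268, m_2 = 302/67, m_3 = -193/134, m_4 = 0.
On [1, 3], s'(x) = b_0 + 2c_0·(x - 1) + 3d_0·(x - 1)² with b_0 = Δ_0 - h_0(2m_0 + m_1)/6 = 2513/804, c_0 = m_0/2 = 0, d_0 = (m_1 - m_0)/(6h_0) = -1307/3216. So s'(1) = 2513/804.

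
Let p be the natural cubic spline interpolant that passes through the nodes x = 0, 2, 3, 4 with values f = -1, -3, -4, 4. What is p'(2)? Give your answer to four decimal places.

-2.5652

Let M_i = p''(x_i). Step sizes h_i = 2, 1, 1; slopes of the chords Δ_i = (y_(i+1) - y_i)/h_i = -1, -1, 8.
  2·M_0 + 6·M_1 + 1·M_2 = 6(Δ_1 - Δ_0) = 0
  1·M_1 + 4·M_2 + 1·M_3 = 6(Δ_2 - Δ_1) = 54
Natural end conditions: M_0 = M_3 = 0.
Solving the tridiagonal system: M_0 = 0, M_1 = -54/23, M_2 = 324/23, M_3 = 0.
On [2, 3], p'(x) = b_1 + 2c_1·(x - 2) + 3d_1·(x - 2)² with b_1 = Δ_1 - h_1(2M_1 + M_2)/6 = -59/23, c_1 = M_1/2 = -27/23, d_1 = (M_2 - M_1)/(6h_1) = 63/23. So p'(2) = -59/23.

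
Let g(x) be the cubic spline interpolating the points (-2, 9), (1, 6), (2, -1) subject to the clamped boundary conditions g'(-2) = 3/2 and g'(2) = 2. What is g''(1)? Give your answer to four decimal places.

-9.2500

Write M_i for g''(x_i). With h_i = 3, 1 and divided differences Δ_i = -1, -7, the continuity of g' gives the tridiagonal system
  3·M_0 + 8·M_1 + 1·M_2 = 6(Δ_1 - Δ_0) = -36
Clamped end conditions give two more equations: 2h_0·M_0 + h_0·M_1 = 6(Δ_0 - g'(-2)) = -15 and h_1·M_1 + 2h_1·M_2 = 6(g'(2) - Δ_1) = 54.
Solving the tridiagonal system: M_0 = 17/8, M_1 = -37/4, M_2 = 253/8.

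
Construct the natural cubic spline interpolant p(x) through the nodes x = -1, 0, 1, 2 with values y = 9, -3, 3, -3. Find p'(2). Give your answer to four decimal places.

-10.4000

Write M_i for p''(x_i). With h_i = 1, 1, 1 and divided differences Δ_i = -12, 6, -6, the continuity of p' gives the tridiagonal system
  1·M_0 + 4·M_1 + 1·M_2 = 6(Δ_1 - Δ_0) = 108
  1·M_1 + 4·M_2 + 1·M_3 = 6(Δ_2 - Δ_1) = -72
Natural end conditions: M_0 = M_3 = 0.
Solving: M_0 = 0, M_1 = 168/5, M_2 = -132/5, M_3 = 0.
On [1, 2], p'(x) = b_2 + 2c_2·(x - 1) + 3d_2·(x - 1)² with b_2 = Δ_2 - h_2(2M_2 + M_3)/6 = 14/5, c_2 = M_2/2 = -66/5, d_2 = (M_3 - M_2)/(6h_2) = 22/5. So p'(2) = -52/5.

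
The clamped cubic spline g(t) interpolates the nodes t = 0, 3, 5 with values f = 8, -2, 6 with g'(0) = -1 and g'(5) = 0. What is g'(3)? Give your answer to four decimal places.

1.8000

With M_i denoting the second derivative at x_i, h_i = 3, 2, and Δ_i = (y_(i+1) − y_i)/h_i = -10/3, 4:
  3·M_0 + 10·M_1 + 2·M_2 = 6(Δ_1 - Δ_0) = 44
Clamped end conditions give two more equations: 2h_0·M_0 + h_0·M_1 = 6(Δ_0 - g'(0)) = -14 and h_1·M_1 + 2h_1·M_2 = 6(g'(5) - Δ_1) = -24.
Solving: M_0 = -98/15, M_1 = 42/5, M_2 = -51/5.
On [3, 5], g'(t) = b_1 + 2c_1·(t - 3) + 3d_1·(t - 3)² with b_1 = Δ_1 - h_1(2M_1 + M_2)/6 = 9/5, c_1 = M_1/2 = 21/5, d_1 = (M_2 - M_1)/(6h_1) = -31/20. So g'(3) = 9/5.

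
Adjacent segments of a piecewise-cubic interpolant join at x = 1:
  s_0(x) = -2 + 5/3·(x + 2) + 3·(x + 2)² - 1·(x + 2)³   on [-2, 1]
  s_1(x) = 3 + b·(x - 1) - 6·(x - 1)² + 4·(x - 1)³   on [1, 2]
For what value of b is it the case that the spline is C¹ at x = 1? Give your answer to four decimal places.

s_0'(x) = 5/3 + 6·(x + 2) - 3·(x + 2)², so s_0'(1) = -22/3. On the right, s_1'(1) = b, so b = -22/3.

-7.3333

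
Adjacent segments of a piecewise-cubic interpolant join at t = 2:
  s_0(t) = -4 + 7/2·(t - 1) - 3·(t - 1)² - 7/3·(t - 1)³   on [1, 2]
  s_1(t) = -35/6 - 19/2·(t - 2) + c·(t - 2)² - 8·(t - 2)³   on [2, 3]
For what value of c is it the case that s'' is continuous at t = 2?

-10

s_0''(t) = -6 - 14·(t - 1), so s_0''(2) = -20. On the right, s_1''(2) = 2c, so c = -10.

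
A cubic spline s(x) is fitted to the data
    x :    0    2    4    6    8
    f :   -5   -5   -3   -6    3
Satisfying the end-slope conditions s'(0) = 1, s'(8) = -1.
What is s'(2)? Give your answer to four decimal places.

Let M_i = s''(x_i). Step sizes h_i = 2, 2, 2, 2; slopes of the chords Δ_i = (y_(i+1) - y_i)/h_i = 0, 1, -3/2, 9/2.
  2·M_0 + 8·M_1 + 2·M_2 = 6(Δ_1 - Δ_0) = 6
  2·M_1 + 8·M_2 + 2·M_3 = 6(Δ_2 - Δ_1) = -15
  2·M_2 + 8·M_3 + 2·M_4 = 6(Δ_3 - Δ_2) = 36
Clamped end conditions give two more equations: 2h_0·M_0 + h_0·M_1 = 6(Δ_0 - s'(0)) = -6 and h_3·M_3 + 2h_3·M_4 = 6(s'(8) - Δ_3) = -33.
Solving: M_0 = -79/28, M_1 = 37/14, M_2 = -19/4, M_3 = 62/7, M_4 = -355/28.
On [2, 4], s'(x) = b_1 + 2c_1·(x - 2) + 3d_1·(x - 2)² with b_1 = Δ_1 - h_1(2M_1 + M_2)/6 = 23/28, c_1 = M_1/2 = 37/28, d_1 = (M_2 - M_1)/(6h_1) = -69/112. So s'(2) = 23/28.

0.8214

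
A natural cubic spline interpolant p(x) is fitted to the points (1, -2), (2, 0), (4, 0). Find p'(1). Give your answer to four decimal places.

With m_i denoting the second derivative at x_i, h_i = 1, 2, and Δ_i = (y_(i+1) − y_i)/h_i = 2, 0:
  1·m_0 + 6·m_1 + 2·m_2 = 6(Δ_1 - Δ_0) = -12
Natural end conditions: m_0 = m_2 = 0.
Hence m_0 = 0, m_1 = -2, m_2 = 0.
On [1, 2], p'(x) = b_0 + 2c_0·(x - 1) + 3d_0·(x - 1)² with b_0 = Δ_0 - h_0(2m_0 + m_1)/6 = 7/3, c_0 = m_0/2 = 0, d_0 = (m_1 - m_0)/(6h_0) = -1/3. So p'(1) = 7/3.

2.3333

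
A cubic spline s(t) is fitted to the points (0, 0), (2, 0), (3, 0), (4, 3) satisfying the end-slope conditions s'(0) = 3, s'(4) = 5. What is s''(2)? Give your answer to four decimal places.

1.1818

Let m_i = s''(x_i). Step sizes h_i = 2, 1, 1; slopes of the chords Δ_i = (y_(i+1) - y_i)/h_i = 0, 0, 3.
  2·m_0 + 6·m_1 + 1·m_2 = 6(Δ_1 - Δ_0) = 0
  1·m_1 + 4·m_2 + 1·m_3 = 6(Δ_2 - Δ_1) = 18
Clamped end conditions give two more equations: 2h_0·m_0 + h_0·m_1 = 6(Δ_0 - s'(0)) = -18 and h_2·m_2 + 2h_2·m_3 = 6(s'(4) - Δ_2) = 12.
Hence m_0 = -56/11, m_1 = 13/11, m_2 = 34/11, m_3 = 49/11.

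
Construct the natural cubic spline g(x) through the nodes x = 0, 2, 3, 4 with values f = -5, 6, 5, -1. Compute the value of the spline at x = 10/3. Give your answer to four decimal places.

Let M_i = g''(x_i). Step sizes h_i = 2, 1, 1; slopes of the chords Δ_i = (y_(i+1) - y_i)/h_i = 11/2, -1, -6.
  2·M_0 + 6·M_1 + 1·M_2 = 6(Δ_1 - Δ_0) = -39
  1·M_1 + 4·M_2 + 1·M_3 = 6(Δ_2 - Δ_1) = -30
Natural end conditions: M_0 = M_3 = 0.
Solving: M_0 = 0, M_1 = -126/23, M_2 = -141/23, M_3 = 0.
On [3, 4], g(x) = 5 - 91/23·(x - 3) - 141/46·(x - 3)² + 47/46·(x - 3)³.
With (x - 3) = 1/3: g(10/3) = 2098/621.

3.3784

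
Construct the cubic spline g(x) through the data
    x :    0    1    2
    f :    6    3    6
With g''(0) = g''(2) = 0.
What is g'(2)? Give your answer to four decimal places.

With M_i denoting the second derivative at x_i, h_i = 1, 1, and Δ_i = (y_(i+1) − y_i)/h_i = -3, 3:
  1·M_0 + 4·M_1 + 1·M_2 = 6(Δ_1 - Δ_0) = 36
Natural end conditions: M_0 = M_2 = 0.
Solving: M_0 = 0, M_1 = 9, M_2 = 0.
On [1, 2], g'(x) = b_1 + 2c_1·(x - 1) + 3d_1·(x - 1)² with b_1 = Δ_1 - h_1(2M_1 + M_2)/6 = 0, c_1 = M_1/2 = 9/2, d_1 = (M_2 - M_1)/(6h_1) = -3/2. So g'(2) = 9/2.

4.5000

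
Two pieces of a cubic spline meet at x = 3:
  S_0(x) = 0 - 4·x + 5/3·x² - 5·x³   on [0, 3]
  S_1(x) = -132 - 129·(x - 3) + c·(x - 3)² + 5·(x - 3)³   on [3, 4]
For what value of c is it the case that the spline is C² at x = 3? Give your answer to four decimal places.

-43.3333

S_0''(x) = 10/3 - 30·x, so S_0''(3) = -260/3. On the right, S_1''(3) = 2c, so c = -130/3.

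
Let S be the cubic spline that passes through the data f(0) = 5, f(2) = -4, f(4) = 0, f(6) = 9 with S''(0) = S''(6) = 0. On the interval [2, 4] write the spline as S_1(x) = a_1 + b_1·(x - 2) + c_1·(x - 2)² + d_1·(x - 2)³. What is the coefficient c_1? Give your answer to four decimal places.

With M_i denoting the second derivative at x_i, h_i = 2, 2, 2, and Δ_i = (y_(i+1) − y_i)/h_i = -9/2, 2, 9/2:
  2·M_0 + 8·M_1 + 2·M_2 = 6(Δ_1 - Δ_0) = 39
  2·M_1 + 8·M_2 + 2·M_3 = 6(Δ_2 - Δ_1) = 15
Natural end conditions: M_0 = M_3 = 0.
Hence M_0 = 0, M_1 = 47/10, M_2 = 7/10, M_3 = 0.
On [2, 4], with S_1(x) = a_1 + b_1·(x - 2) + c_1·(x - 2)² + d_1·(x - 2)³: c_1 = M_1/2 = 47/20, d_1 = (M_2 - M_1)/(6h_1) = -1/3, b_1 = Δ_1 - h_1(2M_1 + M_2)/6 = -41/30.

2.3500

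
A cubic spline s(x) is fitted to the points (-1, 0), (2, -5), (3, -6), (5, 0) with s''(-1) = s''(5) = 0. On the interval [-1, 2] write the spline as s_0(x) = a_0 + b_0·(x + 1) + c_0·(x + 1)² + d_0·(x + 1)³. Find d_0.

With M_i denoting the second derivative at x_i, h_i = 3, 1, 2, and Δ_i = (y_(i+1) − y_i)/h_i = -5/3, -1, 3:
  3·M_0 + 8·M_1 + 1·M_2 = 6(Δ_1 - Δ_0) = 4
  1·M_1 + 6·M_2 + 2·M_3 = 6(Δ_2 - Δ_1) = 24
Natural end conditions: M_0 = M_3 = 0.
Solving the tridiagonal system: M_0 = 0, M_1 = 0, M_2 = 4, M_3 = 0.
On [-1, 2], with s_0(x) = a_0 + b_0·(x + 1) + c_0·(x + 1)² + d_0·(x + 1)³: c_0 = M_0/2 = 0, d_0 = (M_1 - M_0)/(6h_0) = 0, b_0 = Δ_0 - h_0(2M_0 + M_1)/6 = -5/3.

0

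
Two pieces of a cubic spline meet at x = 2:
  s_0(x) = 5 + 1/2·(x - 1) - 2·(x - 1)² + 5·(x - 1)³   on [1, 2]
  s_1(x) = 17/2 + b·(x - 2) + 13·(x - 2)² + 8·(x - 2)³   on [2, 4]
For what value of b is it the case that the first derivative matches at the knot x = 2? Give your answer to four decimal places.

11.5000

s_0'(x) = 1/2 - 4·(x - 1) + 15·(x - 1)², so s_0'(2) = 23/2. On the right, s_1'(2) = b, so b = 23/2.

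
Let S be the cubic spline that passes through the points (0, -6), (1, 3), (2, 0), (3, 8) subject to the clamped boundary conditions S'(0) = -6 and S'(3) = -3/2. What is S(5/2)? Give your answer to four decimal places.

With M_i denoting the second derivative at x_i, h_i = 1, 1, 1, and Δ_i = (y_(i+1) − y_i)/h_i = 9, -3, 8:
  1·M_0 + 4·M_1 + 1·M_2 = 6(Δ_1 - Δ_0) = -72
  1·M_1 + 4·M_2 + 1·M_3 = 6(Δ_2 - Δ_1) = 66
Clamped end conditions give two more equations: 2h_0·M_0 + h_0·M_1 = 6(Δ_0 - S'(0)) = 90 and h_2·M_2 + 2h_2·M_3 = 6(S'(3) - Δ_2) = -57.
Solving the tridiagonal system: M_0 = 337/5, M_1 = -224/5, M_2 = 199/5, M_3 = -242/5.
On [2, 3], S(t) = 0 + 14/5·(t - 2) + 199/10·(t - 2)² - 147/10·(t - 2)³.
With (t - 2) = 1/2: S(5/2) = 363/80.

4.5375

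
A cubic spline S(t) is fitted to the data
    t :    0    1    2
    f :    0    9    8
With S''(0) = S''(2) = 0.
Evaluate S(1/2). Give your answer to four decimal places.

With σ_i denoting the second derivative at x_i, h_i = 1, 1, and Δ_i = (y_(i+1) − y_i)/h_i = 9, -1:
  1·σ_0 + 4·σ_1 + 1·σ_2 = 6(Δ_1 - Δ_0) = -60
Natural end conditions: σ_0 = σ_2 = 0.
Hence σ_0 = 0, σ_1 = -15, σ_2 = 0.
On [0, 1], S(t) = 0 + 23/2·t + 0·t² - 5/2·t³.
With t = 1/2: S(1/2) = 87/16.

5.4375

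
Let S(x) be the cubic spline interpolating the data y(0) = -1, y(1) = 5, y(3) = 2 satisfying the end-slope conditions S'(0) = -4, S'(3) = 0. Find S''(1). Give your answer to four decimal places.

-17.6667

Put M_i = S'' at the i-th knot. Here h = (1, 2) and Δ = (6, -3/2), so the interior equations h_(i-1)·M_(i-1) + 2(h_(i-1)+h_i)·M_i + h_i·M_(i+1) = 6(Δ_i − Δ_(i-1)) read
  1·M_0 + 6·M_1 + 2·M_2 = 6(Δ_1 - Δ_0) = -45
Clamped end conditions give two more equations: 2h_0·M_0 + h_0·M_1 = 6(Δ_0 - S'(0)) = 60 and h_1·M_1 + 2h_1·M_2 = 6(S'(3) - Δ_1) = 9.
Solving the tridiagonal system: M_0 = 233/6, M_1 = -53/3, M_2 = 133/12.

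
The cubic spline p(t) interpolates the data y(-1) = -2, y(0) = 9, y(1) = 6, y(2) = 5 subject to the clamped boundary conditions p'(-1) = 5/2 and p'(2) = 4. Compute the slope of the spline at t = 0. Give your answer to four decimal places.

Let M_i = p''(x_i). Step sizes h_i = 1, 1, 1; slopes of the chords Δ_i = (y_(i+1) - y_i)/h_i = 11, -3, -1.
  1·M_0 + 4·M_1 + 1·M_2 = 6(Δ_1 - Δ_0) = -84
  1·M_1 + 4·M_2 + 1·M_3 = 6(Δ_2 - Δ_1) = 12
Clamped end conditions give two more equations: 2h_0·M_0 + h_0·M_1 = 6(Δ_0 - p'(-1)) = 51 and h_2·M_2 + 2h_2·M_3 = 6(p'(2) - Δ_2) = 30.
Forward elimination and back-substitution give M_0 = 212/5, M_1 = -169/5, M_2 = 44/5, M_3 = 53/5.
On [0, 1], p'(t) = b_1 + 2c_1·t + 3d_1·t² with b_1 = Δ_1 - h_1(2M_1 + M_2)/6 = 34/5, c_1 = M_1/2 = -169/10, d_1 = (M_2 - M_1)/(6h_1) = 71/10. So p'(0) = 34/5.

6.8000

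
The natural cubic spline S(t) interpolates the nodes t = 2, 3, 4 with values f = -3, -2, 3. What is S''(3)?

Put M_i = S'' at the i-th knot. Here h = (1, 1) and Δ = (1, 5), so the interior equations h_(i-1)·M_(i-1) + 2(h_(i-1)+h_i)·M_i + h_i·M_(i+1) = 6(Δ_i − Δ_(i-1)) read
  1·M_0 + 4·M_1 + 1·M_2 = 6(Δ_1 - Δ_0) = 24
Natural end conditions: M_0 = M_2 = 0.
Hence M_0 = 0, M_1 = 6, M_2 = 0.

6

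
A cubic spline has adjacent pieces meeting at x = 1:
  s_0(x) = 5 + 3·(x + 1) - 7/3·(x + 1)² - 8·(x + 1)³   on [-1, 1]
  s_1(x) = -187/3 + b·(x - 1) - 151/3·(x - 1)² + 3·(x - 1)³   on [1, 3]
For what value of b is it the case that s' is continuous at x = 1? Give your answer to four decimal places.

-102.3333

s_0'(x) = 3 - 14/3·(x + 1) - 24·(x + 1)², so s_0'(1) = -307/3. On the right, s_1'(1) = b, so b = -307/3.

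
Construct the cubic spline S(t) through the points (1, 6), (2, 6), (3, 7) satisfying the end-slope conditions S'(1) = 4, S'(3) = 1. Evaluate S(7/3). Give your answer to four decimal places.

6.1111

Write σ_i for S''(x_i). With h_i = 1, 1 and divided differences Δ_i = 0, 1, the continuity of S' gives the tridiagonal system
  1·σ_0 + 4·σ_1 + 1·σ_2 = 6(Δ_1 - Δ_0) = 6
Clamped end conditions give two more equations: 2h_0·σ_0 + h_0·σ_1 = 6(Δ_0 - S'(1)) = -24 and h_1·σ_1 + 2h_1·σ_2 = 6(S'(3) - Δ_1) = 0.
Solving: σ_0 = -15, σ_1 = 6, σ_2 = -3.
On [2, 3], S(t) = 6 - 1/2·(t - 2) + 3·(t - 2)² - 3/2·(t - 2)³.
With (t - 2) = 1/3: S(7/3) = 55/9.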